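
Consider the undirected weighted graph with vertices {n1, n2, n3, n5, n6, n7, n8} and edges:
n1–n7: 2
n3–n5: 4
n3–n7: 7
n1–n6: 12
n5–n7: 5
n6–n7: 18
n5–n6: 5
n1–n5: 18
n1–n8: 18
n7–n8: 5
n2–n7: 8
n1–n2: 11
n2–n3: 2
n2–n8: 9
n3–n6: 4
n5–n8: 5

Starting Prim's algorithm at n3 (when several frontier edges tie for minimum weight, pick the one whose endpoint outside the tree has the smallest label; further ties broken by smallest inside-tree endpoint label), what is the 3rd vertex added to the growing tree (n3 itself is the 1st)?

Prim, starting at n3.
Step 1: cheapest edge leaving the tree is n2–n3 (2); add n2.
Step 2: cheapest edge leaving the tree is n3–n5 (4); add n5.
Step 3: cheapest edge leaving the tree is n3–n6 (4); add n6.
Step 4: cheapest edge leaving the tree is n5–n7 (5); add n7.
Step 5: cheapest edge leaving the tree is n1–n7 (2); add n1.
Step 6: cheapest edge leaving the tree is n5–n8 (5); add n8.
Vertex order: n3, n2, n5, n6, n7, n1, n8. The 3rd vertex is n5.

n5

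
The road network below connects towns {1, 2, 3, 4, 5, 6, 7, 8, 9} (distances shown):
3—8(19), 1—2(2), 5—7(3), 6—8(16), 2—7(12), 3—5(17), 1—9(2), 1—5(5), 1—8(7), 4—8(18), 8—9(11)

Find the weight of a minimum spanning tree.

Sort edges by weight, then run Kruskal:
1—2 (2): add — endpoints in different components.
1—9 (2): add — endpoints in different components.
5—7 (3): add — endpoints in different components.
1—5 (5): add — endpoints in different components.
1—8 (7): add — endpoints in different components.
8—9 (11): skip — 8 and 9 already connected.
2—7 (12): skip — 2 and 7 already connected.
6—8 (16): add — endpoints in different components.
3—5 (17): add — endpoints in different components.
4—8 (18): add — endpoints in different components.
MST edges: 1—2, 1—9, 5—7, 1—5, 1—8, 6—8, 3—5, 4—8; total weight 2+2+3+5+7+16+17+18 = 70.

70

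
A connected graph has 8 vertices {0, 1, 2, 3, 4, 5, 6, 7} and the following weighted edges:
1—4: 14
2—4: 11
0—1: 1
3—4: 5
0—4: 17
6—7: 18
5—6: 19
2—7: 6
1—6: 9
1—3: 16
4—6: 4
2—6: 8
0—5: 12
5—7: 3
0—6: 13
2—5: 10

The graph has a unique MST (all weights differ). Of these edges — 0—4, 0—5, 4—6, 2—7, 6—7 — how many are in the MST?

2

Kruskal: consider edges lightest-first.
0—1 (1): add — endpoints in different components.
5—7 (3): add — endpoints in different components.
4—6 (4): add — endpoints in different components.
3—4 (5): add — endpoints in different components.
2—7 (6): add — endpoints in different components.
2—6 (8): add — endpoints in different components.
1—6 (9): add — endpoints in different components.
MST edge set: {0—1, 5—7, 4—6, 3—4, 2—7, 2—6, 1—6}.
Of the listed edges, {4—6, 2—7} are in the MST → 2.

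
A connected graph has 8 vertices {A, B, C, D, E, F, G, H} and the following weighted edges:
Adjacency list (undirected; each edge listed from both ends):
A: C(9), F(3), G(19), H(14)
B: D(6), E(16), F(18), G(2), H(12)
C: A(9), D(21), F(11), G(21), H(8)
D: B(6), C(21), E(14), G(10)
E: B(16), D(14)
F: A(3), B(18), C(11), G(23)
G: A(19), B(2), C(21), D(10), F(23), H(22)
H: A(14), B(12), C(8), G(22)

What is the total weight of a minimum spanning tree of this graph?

Kruskal: consider edges lightest-first.
B G (2): add — endpoints in different components.
A F (3): add — endpoints in different components.
B D (6): add — endpoints in different components.
C H (8): add — endpoints in different components.
A C (9): add — endpoints in different components.
D G (10): skip — D and G already connected.
C F (11): skip — C and F already connected.
B H (12): add — endpoints in different components.
A H (14): skip — A and H already connected.
D E (14): add — endpoints in different components.
MST edges: B G, A F, B D, C H, A C, B H, D E; total weight 2+3+6+8+9+12+14 = 54.

54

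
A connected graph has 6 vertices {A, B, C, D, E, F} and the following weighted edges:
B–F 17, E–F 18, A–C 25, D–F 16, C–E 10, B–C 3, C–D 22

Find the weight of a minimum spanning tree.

Kruskal's algorithm — process edges by increasing weight (ties by edge label):
B–C (3): add — endpoints in different components.
C–E (10): add — endpoints in different components.
D–F (16): add — endpoints in different components.
B–F (17): add — endpoints in different components.
E–F (18): skip — E and F already connected.
C–D (22): skip — C and D already connected.
A–C (25): add — endpoints in different components.
MST edges: B–C, C–E, D–F, B–F, A–C; total weight 3+10+16+17+25 = 71.

71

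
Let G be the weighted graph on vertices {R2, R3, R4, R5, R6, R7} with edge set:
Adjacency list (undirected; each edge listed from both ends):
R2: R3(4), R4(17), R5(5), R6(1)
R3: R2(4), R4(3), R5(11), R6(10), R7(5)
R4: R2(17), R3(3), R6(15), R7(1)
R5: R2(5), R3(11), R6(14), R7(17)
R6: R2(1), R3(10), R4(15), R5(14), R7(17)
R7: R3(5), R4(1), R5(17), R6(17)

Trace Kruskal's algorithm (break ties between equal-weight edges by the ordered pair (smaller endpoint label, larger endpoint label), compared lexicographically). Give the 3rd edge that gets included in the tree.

Kruskal: consider edges lightest-first.
R2-R6 (1): add — endpoints in different components.
R4-R7 (1): add — endpoints in different components.
R3-R4 (3): add — endpoints in different components.
R2-R3 (4): add — endpoints in different components.
R2-R5 (5): add — endpoints in different components.
The 3rd edge added is R3-R4.

R3-R4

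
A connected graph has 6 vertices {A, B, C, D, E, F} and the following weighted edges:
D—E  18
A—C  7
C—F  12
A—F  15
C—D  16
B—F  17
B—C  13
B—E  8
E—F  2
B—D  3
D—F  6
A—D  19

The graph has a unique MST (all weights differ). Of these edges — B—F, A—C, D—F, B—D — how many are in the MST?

3

Kruskal: consider edges lightest-first.
E—F (2): add — endpoints in different components.
B—D (3): add — endpoints in different components.
D—F (6): add — endpoints in different components.
A—C (7): add — endpoints in different components.
B—E (8): skip — B and E already connected.
C—F (12): add — endpoints in different components.
MST edge set: {E—F, B—D, D—F, A—C, C—F}.
Of the listed edges, {A—C, D—F, B—D} are in the MST → 3.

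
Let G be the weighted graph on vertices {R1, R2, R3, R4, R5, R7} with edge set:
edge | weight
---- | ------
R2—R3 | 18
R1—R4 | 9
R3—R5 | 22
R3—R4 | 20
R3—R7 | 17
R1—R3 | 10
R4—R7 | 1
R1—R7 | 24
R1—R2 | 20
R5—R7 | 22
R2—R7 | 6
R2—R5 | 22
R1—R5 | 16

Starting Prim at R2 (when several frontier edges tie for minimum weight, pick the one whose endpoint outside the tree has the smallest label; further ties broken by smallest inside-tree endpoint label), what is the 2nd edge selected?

R4-R7

Grow the tree from R2 using Prim:
Step 1: frontier [R2—R7 6, R2—R3 18, R1—R2 20, R2—R5 22] → take R2—R7 (6); add R7.
Step 2: frontier [R2—R3 18, R1—R2 20, R2—R5 22, R4—R7 1, R3—R7 17, R5—R7 22, R1—R7 24] → take R4—R7 (1); add R4.
Step 3: frontier [R2—R3 18, R1—R2 20, R2—R5 22, R1—R4 9, R3—R4 20, R3—R7 17, R5—R7 22, R1—R7 24] → take R1—R4 (9); add R1.
Step 4: frontier [R1—R3 10, R1—R5 16, R2—R3 18, R2—R5 22, R3—R4 20, R3—R7 17, R5—R7 22] → take R1—R3 (10); add R3.
Step 5: frontier [R1—R5 16, R2—R5 22, R3—R5 22, R5—R7 22] → take R1—R5 (16); add R5.
The 2nd edge added is R4—R7.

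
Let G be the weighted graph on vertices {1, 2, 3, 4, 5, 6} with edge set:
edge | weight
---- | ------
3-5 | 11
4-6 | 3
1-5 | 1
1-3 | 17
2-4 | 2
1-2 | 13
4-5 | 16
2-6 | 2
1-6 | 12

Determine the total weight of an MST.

28

Sort edges by weight, then run Kruskal:
1-5 (1): add — endpoints in different components.
2-4 (2): add — endpoints in different components.
2-6 (2): add — endpoints in different components.
4-6 (3): skip — 4 and 6 already connected.
3-5 (11): add — endpoints in different components.
1-6 (12): add — endpoints in different components.
MST edges: 1-5, 2-4, 2-6, 3-5, 1-6; total weight 1+2+2+11+12 = 28.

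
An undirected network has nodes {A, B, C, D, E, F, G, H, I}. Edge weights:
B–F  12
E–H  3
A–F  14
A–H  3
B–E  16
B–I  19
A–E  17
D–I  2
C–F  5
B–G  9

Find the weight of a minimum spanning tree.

67

Kruskal: consider edges lightest-first.
D–I (2): add — endpoints in different components.
A–H (3): add — endpoints in different components.
E–H (3): add — endpoints in different components.
C–F (5): add — endpoints in different components.
B–G (9): add — endpoints in different components.
B–F (12): add — endpoints in different components.
A–F (14): add — endpoints in different components.
B–E (16): skip — B and E already connected.
A–E (17): skip — A and E already connected.
B–I (19): add — endpoints in different components.
MST edges: D–I, A–H, E–H, C–F, B–G, B–F, A–F, B–I; total weight 2+3+3+5+9+12+14+19 = 67.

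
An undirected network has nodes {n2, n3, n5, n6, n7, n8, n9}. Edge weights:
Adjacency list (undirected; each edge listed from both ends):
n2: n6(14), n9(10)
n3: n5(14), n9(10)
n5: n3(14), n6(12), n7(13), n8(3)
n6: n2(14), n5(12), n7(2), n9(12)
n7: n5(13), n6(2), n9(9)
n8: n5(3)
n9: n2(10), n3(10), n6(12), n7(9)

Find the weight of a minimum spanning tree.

46

Prim's algorithm from n9:
Step 1: cheapest edge leaving the tree is n7-n9 (9); add n7.
Step 2: cheapest edge leaving the tree is n6-n7 (2); add n6.
Step 3: cheapest edge leaving the tree is n2-n9 (10); add n2.
Step 4: cheapest edge leaving the tree is n3-n9 (10); add n3.
Step 5: cheapest edge leaving the tree is n5-n6 (12); add n5.
Step 6: cheapest edge leaving the tree is n5-n8 (3); add n8.
MST edges: n7-n9, n6-n7, n2-n9, n3-n9, n5-n6, n5-n8; total weight 9+2+10+10+12+3 = 46.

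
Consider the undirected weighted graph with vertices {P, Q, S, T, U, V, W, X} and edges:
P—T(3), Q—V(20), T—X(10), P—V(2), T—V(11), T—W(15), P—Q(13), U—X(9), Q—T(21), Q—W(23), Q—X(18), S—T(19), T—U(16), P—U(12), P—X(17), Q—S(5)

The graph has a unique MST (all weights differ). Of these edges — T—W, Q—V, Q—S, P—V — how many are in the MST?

3

Kruskal's algorithm — process edges by increasing weight (ties by edge label):
P—V (2): add — endpoints in different components.
P—T (3): add — endpoints in different components.
Q—S (5): add — endpoints in different components.
U—X (9): add — endpoints in different components.
T—X (10): add — endpoints in different components.
T—V (11): skip — V and T already connected.
P—U (12): skip — U and P already connected.
P—Q (13): add — endpoints in different components.
T—W (15): add — endpoints in different components.
MST edge set: {P—V, P—T, Q—S, U—X, T—X, P—Q, T—W}.
Of the listed edges, {T—W, Q—S, P—V} are in the MST → 3.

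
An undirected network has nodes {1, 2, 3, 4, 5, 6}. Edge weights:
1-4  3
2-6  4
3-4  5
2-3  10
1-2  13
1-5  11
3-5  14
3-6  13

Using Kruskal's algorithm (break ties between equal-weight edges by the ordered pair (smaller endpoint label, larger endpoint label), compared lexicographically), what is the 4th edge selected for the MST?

2-3

Kruskal: consider edges lightest-first.
1-4 (3): add — endpoints in different components.
2-6 (4): add — endpoints in different components.
3-4 (5): add — endpoints in different components.
2-3 (10): add — endpoints in different components.
1-5 (11): add — endpoints in different components.
The 4th edge added is 2-3.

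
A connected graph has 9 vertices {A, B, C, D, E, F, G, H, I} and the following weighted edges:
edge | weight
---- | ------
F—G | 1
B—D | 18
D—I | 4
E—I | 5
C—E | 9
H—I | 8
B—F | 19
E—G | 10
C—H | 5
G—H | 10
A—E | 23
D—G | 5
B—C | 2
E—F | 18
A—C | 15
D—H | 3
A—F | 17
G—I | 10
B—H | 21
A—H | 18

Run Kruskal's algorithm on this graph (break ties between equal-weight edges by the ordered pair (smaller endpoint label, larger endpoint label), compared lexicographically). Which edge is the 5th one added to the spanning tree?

Sort edges by weight, then run Kruskal:
F—G (1): add — endpoints in different components.
B—C (2): add — endpoints in different components.
D—H (3): add — endpoints in different components.
D—I (4): add — endpoints in different components.
C—H (5): add — endpoints in different components.
D—G (5): add — endpoints in different components.
E—I (5): add — endpoints in different components.
H—I (8): skip — H and I already connected.
C—E (9): skip — C and E already connected.
E—G (10): skip — E and G already connected.
G—H (10): skip — G and H already connected.
G—I (10): skip — G and I already connected.
A—C (15): add — endpoints in different components.
The 5th edge added is C—H.

C-H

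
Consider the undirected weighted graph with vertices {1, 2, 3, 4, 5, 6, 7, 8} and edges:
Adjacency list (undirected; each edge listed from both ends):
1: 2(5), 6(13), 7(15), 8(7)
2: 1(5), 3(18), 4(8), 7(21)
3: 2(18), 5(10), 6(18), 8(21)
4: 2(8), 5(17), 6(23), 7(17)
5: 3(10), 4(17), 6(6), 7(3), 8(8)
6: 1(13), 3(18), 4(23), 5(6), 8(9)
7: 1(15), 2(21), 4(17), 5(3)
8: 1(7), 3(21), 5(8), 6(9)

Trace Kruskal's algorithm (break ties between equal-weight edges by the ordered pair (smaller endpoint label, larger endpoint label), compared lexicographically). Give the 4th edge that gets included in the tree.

Kruskal: consider edges lightest-first.
5–7 (3): add — endpoints in different components.
1–2 (5): add — endpoints in different components.
5–6 (6): add — endpoints in different components.
1–8 (7): add — endpoints in different components.
2–4 (8): add — endpoints in different components.
5–8 (8): add — endpoints in different components.
6–8 (9): skip — 6 and 8 already connected.
3–5 (10): add — endpoints in different components.
The 4th edge added is 1–8.

1-8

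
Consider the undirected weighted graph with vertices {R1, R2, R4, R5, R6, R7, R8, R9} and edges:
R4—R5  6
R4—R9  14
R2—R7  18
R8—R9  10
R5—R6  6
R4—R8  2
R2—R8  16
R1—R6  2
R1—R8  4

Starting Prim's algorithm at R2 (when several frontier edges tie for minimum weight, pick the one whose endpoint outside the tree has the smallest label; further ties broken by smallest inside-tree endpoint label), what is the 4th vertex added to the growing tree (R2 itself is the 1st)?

Grow the tree from R2 using Prim:
Step 1: cheapest edge leaving the tree is R2—R8 (16); add R8.
Step 2: cheapest edge leaving the tree is R4—R8 (2); add R4.
Step 3: cheapest edge leaving the tree is R1—R8 (4); add R1.
Step 4: cheapest edge leaving the tree is R1—R6 (2); add R6.
Step 5: cheapest edge leaving the tree is R4—R5 (6); add R5.
Step 6: cheapest edge leaving the tree is R8—R9 (10); add R9.
Step 7: cheapest edge leaving the tree is R2—R7 (18); add R7.
Vertex order: R2, R8, R4, R1, R6, R5, R9, R7. The 4th vertex is R1.

R1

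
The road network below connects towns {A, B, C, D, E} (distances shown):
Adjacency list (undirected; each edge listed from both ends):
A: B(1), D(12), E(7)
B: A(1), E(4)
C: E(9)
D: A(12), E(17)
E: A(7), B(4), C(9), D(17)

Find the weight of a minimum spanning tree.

26

Sort edges by weight, then run Kruskal:
A—B (1): add — endpoints in different components.
B—E (4): add — endpoints in different components.
A—E (7): skip — A and E already connected.
C—E (9): add — endpoints in different components.
A—D (12): add — endpoints in different components.
MST edges: A—B, B—E, C—E, A—D; total weight 1+4+9+12 = 26.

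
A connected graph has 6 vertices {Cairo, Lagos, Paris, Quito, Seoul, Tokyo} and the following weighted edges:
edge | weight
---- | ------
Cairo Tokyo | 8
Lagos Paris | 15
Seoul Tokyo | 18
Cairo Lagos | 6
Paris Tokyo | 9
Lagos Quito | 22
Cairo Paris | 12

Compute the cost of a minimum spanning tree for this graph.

63

Kruskal's algorithm — process edges by increasing weight (ties by edge label):
Cairo Lagos (6): add. Components now {Tokyo} {Cairo,Lagos} {Paris} {Seoul} {Quito}
Cairo Tokyo (8): add. Components now {Cairo,Lagos,Tokyo} {Paris} {Seoul} {Quito}
Paris Tokyo (9): add. Components now {Cairo,Lagos,Paris,Tokyo} {Seoul} {Quito}
Cairo Paris (12): skip — Cairo and Paris already connected.
Lagos Paris (15): skip — Lagos and Paris already connected.
Seoul Tokyo (18): add. Components now {Cairo,Lagos,Paris,Seoul,Tokyo} {Quito}
Lagos Quito (22): add. Components now {Cairo,Lagos,Paris,Quito,Seoul,Tokyo}
MST edges: Cairo Lagos, Cairo Tokyo, Paris Tokyo, Seoul Tokyo, Lagos Quito; total weight 6+8+9+18+22 = 63.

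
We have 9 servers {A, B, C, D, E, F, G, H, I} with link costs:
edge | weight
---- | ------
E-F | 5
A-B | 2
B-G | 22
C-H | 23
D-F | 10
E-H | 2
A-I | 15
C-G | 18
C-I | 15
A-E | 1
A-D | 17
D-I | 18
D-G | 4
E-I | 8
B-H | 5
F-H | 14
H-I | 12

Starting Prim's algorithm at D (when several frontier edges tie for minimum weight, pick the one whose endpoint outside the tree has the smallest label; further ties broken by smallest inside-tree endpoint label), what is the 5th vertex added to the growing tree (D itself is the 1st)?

Prim's algorithm from D:
Step 1: cheapest edge leaving the tree is D-G (4); add G.
Step 2: cheapest edge leaving the tree is D-F (10); add F.
Step 3: cheapest edge leaving the tree is E-F (5); add E.
Step 4: cheapest edge leaving the tree is A-E (1); add A.
Step 5: cheapest edge leaving the tree is A-B (2); add B.
Step 6: cheapest edge leaving the tree is E-H (2); add H.
Step 7: cheapest edge leaving the tree is E-I (8); add I.
Step 8: cheapest edge leaving the tree is C-I (15); add C.
Vertex order: D, G, F, E, A, B, H, I, C. The 5th vertex is A.

A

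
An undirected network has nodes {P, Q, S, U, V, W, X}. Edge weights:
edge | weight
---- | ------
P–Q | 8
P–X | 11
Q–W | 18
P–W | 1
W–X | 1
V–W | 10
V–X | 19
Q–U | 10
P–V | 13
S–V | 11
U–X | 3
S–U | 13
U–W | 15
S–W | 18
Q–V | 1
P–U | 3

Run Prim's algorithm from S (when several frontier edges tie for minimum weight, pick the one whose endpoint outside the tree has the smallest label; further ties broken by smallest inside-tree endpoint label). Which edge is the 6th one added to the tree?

Grow the tree from S using Prim:
Step 1: cheapest edge leaving the tree is S–V (11); add V.
Step 2: cheapest edge leaving the tree is Q–V (1); add Q.
Step 3: cheapest edge leaving the tree is P–Q (8); add P.
Step 4: cheapest edge leaving the tree is P–W (1); add W.
Step 5: cheapest edge leaving the tree is W–X (1); add X.
Step 6: cheapest edge leaving the tree is P–U (3); add U.
The 6th edge added is P–U.

P-U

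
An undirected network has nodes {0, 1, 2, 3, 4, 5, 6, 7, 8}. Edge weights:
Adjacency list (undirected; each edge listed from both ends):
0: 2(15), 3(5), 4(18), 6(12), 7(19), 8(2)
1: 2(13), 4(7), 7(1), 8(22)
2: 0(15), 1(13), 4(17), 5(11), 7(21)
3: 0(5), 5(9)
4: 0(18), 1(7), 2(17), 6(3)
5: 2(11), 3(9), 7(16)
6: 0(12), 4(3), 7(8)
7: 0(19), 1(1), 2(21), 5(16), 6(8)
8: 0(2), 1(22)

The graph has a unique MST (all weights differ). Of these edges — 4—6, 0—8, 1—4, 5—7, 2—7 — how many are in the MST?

3

Sort edges by weight, then run Kruskal:
1—7 (1): add — endpoints in different components.
0—8 (2): add — endpoints in different components.
4—6 (3): add — endpoints in different components.
0—3 (5): add — endpoints in different components.
1—4 (7): add — endpoints in different components.
6—7 (8): skip — 6 and 7 already connected.
3—5 (9): add — endpoints in different components.
2—5 (11): add — endpoints in different components.
0—6 (12): add — endpoints in different components.
MST edge set: {1—7, 0—8, 4—6, 0—3, 1—4, 3—5, 2—5, 0—6}.
Of the listed edges, {4—6, 0—8, 1—4} are in the MST → 3.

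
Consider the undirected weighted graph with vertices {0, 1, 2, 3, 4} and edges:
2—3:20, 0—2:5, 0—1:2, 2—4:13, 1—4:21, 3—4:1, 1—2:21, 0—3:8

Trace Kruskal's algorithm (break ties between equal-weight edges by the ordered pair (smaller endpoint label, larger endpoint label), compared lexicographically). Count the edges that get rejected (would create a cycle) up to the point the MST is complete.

0

Kruskal's algorithm — process edges by increasing weight (ties by edge label):
3—4 (1): add. Components now {0} {1} {2} {3,4}
0—1 (2): add. Components now {0,1} {2} {3,4}
0—2 (5): add. Components now {0,1,2} {3,4}
0—3 (8): add. Components now {0,1,2,3,4}
Edges rejected before the tree was complete: 0.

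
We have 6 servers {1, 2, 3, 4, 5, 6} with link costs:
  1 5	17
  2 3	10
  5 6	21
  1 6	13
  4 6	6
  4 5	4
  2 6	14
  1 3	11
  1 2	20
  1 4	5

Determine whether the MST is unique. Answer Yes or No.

Kruskal's algorithm — process edges by increasing weight (ties by edge label):
4 5 (4): add. Components now {1} {2} {3} {4,5} {6}
1 4 (5): add. Components now {1,4,5} {2} {3} {6}
4 6 (6): add. Components now {1,4,5,6} {2} {3}
2 3 (10): add. Components now {1,4,5,6} {2,3}
1 3 (11): add. Components now {1,2,3,4,5,6}
Every non-tree edge has weight strictly greater than the heaviest edge on the tree path between its endpoints, so the MST is unique.

Yes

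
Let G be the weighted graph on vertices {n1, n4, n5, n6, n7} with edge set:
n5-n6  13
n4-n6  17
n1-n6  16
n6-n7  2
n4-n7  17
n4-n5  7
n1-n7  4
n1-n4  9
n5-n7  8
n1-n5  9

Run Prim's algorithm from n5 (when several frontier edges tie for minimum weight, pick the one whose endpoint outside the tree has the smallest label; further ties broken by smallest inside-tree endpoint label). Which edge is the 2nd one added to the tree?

n5-n7

Prim, starting at n5.
Step 1: frontier [n4-n5 7, n5-n7 8, n1-n5 9, n5-n6 13] → take n4-n5 (7); add n4.
Step 2: frontier [n1-n4 9, n4-n6 17, n4-n7 17, n5-n7 8, n1-n5 9, n5-n6 13] → take n5-n7 (8); add n7.
Step 3: frontier [n1-n4 9, n4-n6 17, n1-n5 9, n5-n6 13, n6-n7 2, n1-n7 4] → take n6-n7 (2); add n6.
Step 4: frontier [n1-n4 9, n1-n5 9, n1-n6 16, n1-n7 4] → take n1-n7 (4); add n1.
The 2nd edge added is n5-n7.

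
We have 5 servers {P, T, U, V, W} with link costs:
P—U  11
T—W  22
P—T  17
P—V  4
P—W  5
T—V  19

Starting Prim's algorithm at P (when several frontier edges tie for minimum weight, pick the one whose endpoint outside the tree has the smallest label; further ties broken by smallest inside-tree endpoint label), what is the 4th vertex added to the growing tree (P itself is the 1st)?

Prim, starting at P.
Step 1: frontier [P—V 4, P—W 5, P—U 11, P—T 17] → take P—V (4); add V.
Step 2: frontier [P—W 5, P—U 11, P—T 17, T—V 19] → take P—W (5); add W.
Step 3: frontier [P—U 11, P—T 17, T—V 19, T—W 22] → take P—U (11); add U.
Step 4: frontier [P—T 17, T—V 19, T—W 22] → take P—T (17); add T.
Vertex order: P, V, W, U, T. The 4th vertex is U.

U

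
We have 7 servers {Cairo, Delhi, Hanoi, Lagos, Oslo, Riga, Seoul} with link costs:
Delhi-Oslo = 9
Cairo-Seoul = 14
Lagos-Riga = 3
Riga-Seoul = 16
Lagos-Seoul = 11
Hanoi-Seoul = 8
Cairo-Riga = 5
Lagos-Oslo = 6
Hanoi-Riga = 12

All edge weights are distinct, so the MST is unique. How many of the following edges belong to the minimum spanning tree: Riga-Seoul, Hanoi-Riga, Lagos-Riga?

Kruskal's algorithm — process edges by increasing weight (ties by edge label):
Lagos-Riga (3): add — endpoints in different components.
Cairo-Riga (5): add — endpoints in different components.
Lagos-Oslo (6): add — endpoints in different components.
Hanoi-Seoul (8): add — endpoints in different components.
Delhi-Oslo (9): add — endpoints in different components.
Lagos-Seoul (11): add — endpoints in different components.
MST edge set: {Lagos-Riga, Cairo-Riga, Lagos-Oslo, Hanoi-Seoul, Delhi-Oslo, Lagos-Seoul}.
Of the listed edges, {Lagos-Riga} are in the MST → 1.

1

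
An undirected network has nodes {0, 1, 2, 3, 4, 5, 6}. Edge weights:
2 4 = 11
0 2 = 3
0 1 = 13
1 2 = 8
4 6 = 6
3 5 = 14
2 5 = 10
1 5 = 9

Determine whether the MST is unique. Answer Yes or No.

Yes

Kruskal's algorithm — process edges by increasing weight (ties by edge label):
0 2 (3): add. Components now {0,2} {1} {3} {4} {5} {6}
4 6 (6): add. Components now {0,2} {1} {3} {4,6} {5}
1 2 (8): add. Components now {0,1,2} {3} {4,6} {5}
1 5 (9): add. Components now {0,1,2,5} {3} {4,6}
2 5 (10): skip — 2 and 5 already connected.
2 4 (11): add. Components now {0,1,2,4,5,6} {3}
0 1 (13): skip — 0 and 1 already connected.
3 5 (14): add. Components now {0,1,2,3,4,5,6}
Every non-tree edge has weight strictly greater than the heaviest edge on the tree path between its endpoints, so the MST is unique.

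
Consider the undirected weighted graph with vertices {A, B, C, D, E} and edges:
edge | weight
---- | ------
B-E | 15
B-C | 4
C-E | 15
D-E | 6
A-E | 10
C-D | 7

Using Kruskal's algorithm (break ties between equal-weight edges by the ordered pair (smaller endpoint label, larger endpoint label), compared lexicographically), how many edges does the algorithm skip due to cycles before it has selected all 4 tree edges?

0

Kruskal's algorithm — process edges by increasing weight (ties by edge label):
B-C (4): add — endpoints in different components.
D-E (6): add — endpoints in different components.
C-D (7): add — endpoints in different components.
A-E (10): add — endpoints in different components.
Edges rejected before the tree was complete: 0.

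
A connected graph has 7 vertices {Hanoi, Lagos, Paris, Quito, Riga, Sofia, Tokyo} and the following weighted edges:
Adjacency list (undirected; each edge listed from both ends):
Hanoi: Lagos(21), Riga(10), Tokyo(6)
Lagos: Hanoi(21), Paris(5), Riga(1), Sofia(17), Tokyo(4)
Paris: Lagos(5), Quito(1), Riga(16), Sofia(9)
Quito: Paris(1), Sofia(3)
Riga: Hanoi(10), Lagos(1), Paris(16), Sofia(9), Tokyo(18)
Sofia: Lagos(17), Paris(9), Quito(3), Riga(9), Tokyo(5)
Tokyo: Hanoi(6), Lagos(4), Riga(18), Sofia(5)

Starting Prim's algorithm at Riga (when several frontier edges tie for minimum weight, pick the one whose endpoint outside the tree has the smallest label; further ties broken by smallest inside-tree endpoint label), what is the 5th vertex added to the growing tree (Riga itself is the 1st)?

Grow the tree from Riga using Prim:
Step 1: cheapest edge leaving the tree is Lagos–Riga (1); add Lagos.
Step 2: cheapest edge leaving the tree is Lagos–Tokyo (4); add Tokyo.
Step 3: cheapest edge leaving the tree is Lagos–Paris (5); add Paris.
Step 4: cheapest edge leaving the tree is Paris–Quito (1); add Quito.
Step 5: cheapest edge leaving the tree is Quito–Sofia (3); add Sofia.
Step 6: cheapest edge leaving the tree is Hanoi–Tokyo (6); add Hanoi.
Vertex order: Riga, Lagos, Tokyo, Paris, Quito, Sofia, Hanoi. The 5th vertex is Quito.

Quito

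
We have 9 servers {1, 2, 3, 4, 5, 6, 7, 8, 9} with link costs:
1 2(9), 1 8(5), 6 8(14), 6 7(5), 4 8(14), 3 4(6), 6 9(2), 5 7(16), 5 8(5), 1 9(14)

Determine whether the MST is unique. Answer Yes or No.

Kruskal's algorithm — process edges by increasing weight (ties by edge label):
6 9 (2): add — endpoints in different components.
1 8 (5): add — endpoints in different components.
5 8 (5): add — endpoints in different components.
6 7 (5): add — endpoints in different components.
3 4 (6): add — endpoints in different components.
1 2 (9): add — endpoints in different components.
1 9 (14): add — endpoints in different components.
4 8 (14): add — endpoints in different components.
Non-tree edge 6 8 has weight 14, equal to the heaviest edge on its tree cycle — swapping gives another MST of the same weight. Not unique.

No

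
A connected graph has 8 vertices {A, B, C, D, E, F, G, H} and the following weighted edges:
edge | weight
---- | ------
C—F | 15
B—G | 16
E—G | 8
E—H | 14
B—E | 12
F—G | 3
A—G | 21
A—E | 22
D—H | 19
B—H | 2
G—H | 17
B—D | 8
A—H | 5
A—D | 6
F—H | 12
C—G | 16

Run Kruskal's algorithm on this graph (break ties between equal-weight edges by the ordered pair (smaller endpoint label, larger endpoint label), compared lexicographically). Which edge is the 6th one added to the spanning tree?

B-E

Sort edges by weight, then run Kruskal:
B—H (2): add — endpoints in different components.
F—G (3): add — endpoints in different components.
A—H (5): add — endpoints in different components.
A—D (6): add — endpoints in different components.
B—D (8): skip — B and D already connected.
E—G (8): add — endpoints in different components.
B—E (12): add — endpoints in different components.
F—H (12): skip — F and H already connected.
E—H (14): skip — E and H already connected.
C—F (15): add — endpoints in different components.
The 6th edge added is B—E.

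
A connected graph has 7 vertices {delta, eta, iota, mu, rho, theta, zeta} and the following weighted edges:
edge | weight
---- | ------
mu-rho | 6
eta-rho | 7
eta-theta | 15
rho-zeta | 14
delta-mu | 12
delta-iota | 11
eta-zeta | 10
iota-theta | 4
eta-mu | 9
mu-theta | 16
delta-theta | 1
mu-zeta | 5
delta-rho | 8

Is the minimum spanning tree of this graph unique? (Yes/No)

Yes

Sort edges by weight, then run Kruskal:
delta-theta (1): add. Components now {eta} {zeta} {mu} {delta,theta} {rho} {iota}
iota-theta (4): add. Components now {eta} {zeta} {mu} {delta,iota,theta} {rho}
mu-zeta (5): add. Components now {eta} {mu,zeta} {delta,iota,theta} {rho}
mu-rho (6): add. Components now {eta} {mu,rho,zeta} {delta,iota,theta}
eta-rho (7): add. Components now {eta,mu,rho,zeta} {delta,iota,theta}
delta-rho (8): add. Components now {delta,eta,iota,mu,rho,theta,zeta}
Every non-tree edge has weight strictly greater than the heaviest edge on the tree path between its endpoints, so the MST is unique.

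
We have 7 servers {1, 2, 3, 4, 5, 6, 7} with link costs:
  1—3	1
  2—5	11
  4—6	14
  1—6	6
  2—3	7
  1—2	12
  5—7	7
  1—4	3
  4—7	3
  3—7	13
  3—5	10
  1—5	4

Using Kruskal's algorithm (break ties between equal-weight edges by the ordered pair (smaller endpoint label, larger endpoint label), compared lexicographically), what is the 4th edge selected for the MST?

1-5

Sort edges by weight, then run Kruskal:
1—3 (1): add. Components now {1,3} {2} {4} {5} {6} {7}
1—4 (3): add. Components now {1,3,4} {2} {5} {6} {7}
4—7 (3): add. Components now {1,3,4,7} {2} {5} {6}
1—5 (4): add. Components now {1,3,4,5,7} {2} {6}
1—6 (6): add. Components now {1,3,4,5,6,7} {2}
2—3 (7): add. Components now {1,2,3,4,5,6,7}
The 4th edge added is 1—5.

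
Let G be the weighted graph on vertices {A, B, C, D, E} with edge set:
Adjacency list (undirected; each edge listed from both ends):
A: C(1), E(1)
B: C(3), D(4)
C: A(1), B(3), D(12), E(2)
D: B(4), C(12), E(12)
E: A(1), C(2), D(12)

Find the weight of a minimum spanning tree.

Prim's algorithm from D:
Step 1: frontier [B D 4, C D 12, D E 12] → take B D (4); add B.
Step 2: frontier [B C 3, C D 12, D E 12] → take B C (3); add C.
Step 3: frontier [A C 1, C E 2, D E 12] → take A C (1); add A.
Step 4: frontier [A E 1, C E 2, D E 12] → take A E (1); add E.
MST edges: B D, B C, A C, A E; total weight 4+3+1+1 = 9.

9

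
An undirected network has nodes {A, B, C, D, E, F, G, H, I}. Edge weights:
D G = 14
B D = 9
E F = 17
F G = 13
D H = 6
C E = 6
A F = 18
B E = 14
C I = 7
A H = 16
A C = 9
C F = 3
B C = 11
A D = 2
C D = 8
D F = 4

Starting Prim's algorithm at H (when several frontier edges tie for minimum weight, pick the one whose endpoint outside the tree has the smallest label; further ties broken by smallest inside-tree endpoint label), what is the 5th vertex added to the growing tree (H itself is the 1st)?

C

Grow the tree from H using Prim:
Step 1: cheapest edge leaving the tree is D H (6); add D.
Step 2: cheapest edge leaving the tree is A D (2); add A.
Step 3: cheapest edge leaving the tree is D F (4); add F.
Step 4: cheapest edge leaving the tree is C F (3); add C.
Step 5: cheapest edge leaving the tree is C E (6); add E.
Step 6: cheapest edge leaving the tree is C I (7); add I.
Step 7: cheapest edge leaving the tree is B D (9); add B.
Step 8: cheapest edge leaving the tree is F G (13); add G.
Vertex order: H, D, A, F, C, E, I, B, G. The 5th vertex is C.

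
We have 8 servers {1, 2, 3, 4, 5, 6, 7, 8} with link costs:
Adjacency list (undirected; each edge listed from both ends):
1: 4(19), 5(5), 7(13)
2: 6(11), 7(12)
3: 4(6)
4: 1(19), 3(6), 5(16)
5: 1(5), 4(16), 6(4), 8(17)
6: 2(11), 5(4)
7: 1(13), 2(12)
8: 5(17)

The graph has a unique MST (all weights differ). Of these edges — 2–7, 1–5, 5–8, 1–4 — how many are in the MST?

3

Kruskal: consider edges lightest-first.
5–6 (4): add — endpoints in different components.
1–5 (5): add — endpoints in different components.
3–4 (6): add — endpoints in different components.
2–6 (11): add — endpoints in different components.
2–7 (12): add — endpoints in different components.
1–7 (13): skip — 1 and 7 already connected.
4–5 (16): add — endpoints in different components.
5–8 (17): add — endpoints in different components.
MST edge set: {5–6, 1–5, 3–4, 2–6, 2–7, 4–5, 5–8}.
Of the listed edges, {2–7, 1–5, 5–8} are in the MST → 3.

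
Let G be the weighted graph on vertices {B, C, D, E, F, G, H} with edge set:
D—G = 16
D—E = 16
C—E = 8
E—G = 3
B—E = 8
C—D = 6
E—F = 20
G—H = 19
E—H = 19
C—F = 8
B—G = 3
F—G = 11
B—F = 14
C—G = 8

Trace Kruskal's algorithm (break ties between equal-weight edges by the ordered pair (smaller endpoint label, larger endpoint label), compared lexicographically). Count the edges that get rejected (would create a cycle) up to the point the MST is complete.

6

Kruskal's algorithm — process edges by increasing weight (ties by edge label):
B—G (3): add. Components now {B,G} {C} {D} {E} {F} {H}
E—G (3): add. Components now {B,E,G} {C} {D} {F} {H}
C—D (6): add. Components now {B,E,G} {C,D} {F} {H}
B—E (8): skip — B and E already connected.
C—E (8): add. Components now {B,C,D,E,G} {F} {H}
C—F (8): add. Components now {B,C,D,E,F,G} {H}
C—G (8): skip — C and G already connected.
F—G (11): skip — F and G already connected.
B—F (14): skip — B and F already connected.
D—E (16): skip — D and E already connected.
D—G (16): skip — D and G already connected.
E—H (19): add. Components now {B,C,D,E,F,G,H}
Edges rejected before the tree was complete: 6.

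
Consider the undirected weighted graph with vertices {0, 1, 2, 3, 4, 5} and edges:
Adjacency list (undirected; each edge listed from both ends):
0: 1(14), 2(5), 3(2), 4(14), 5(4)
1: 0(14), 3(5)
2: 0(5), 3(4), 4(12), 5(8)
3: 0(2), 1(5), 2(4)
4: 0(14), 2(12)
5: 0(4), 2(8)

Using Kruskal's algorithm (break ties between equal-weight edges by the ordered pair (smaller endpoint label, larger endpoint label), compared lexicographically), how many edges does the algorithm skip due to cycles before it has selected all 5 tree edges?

Kruskal's algorithm — process edges by increasing weight (ties by edge label):
0-3 (2): add — endpoints in different components.
0-5 (4): add — endpoints in different components.
2-3 (4): add — endpoints in different components.
0-2 (5): skip — 0 and 2 already connected.
1-3 (5): add — endpoints in different components.
2-5 (8): skip — 2 and 5 already connected.
2-4 (12): add — endpoints in different components.
Edges rejected before the tree was complete: 2.

2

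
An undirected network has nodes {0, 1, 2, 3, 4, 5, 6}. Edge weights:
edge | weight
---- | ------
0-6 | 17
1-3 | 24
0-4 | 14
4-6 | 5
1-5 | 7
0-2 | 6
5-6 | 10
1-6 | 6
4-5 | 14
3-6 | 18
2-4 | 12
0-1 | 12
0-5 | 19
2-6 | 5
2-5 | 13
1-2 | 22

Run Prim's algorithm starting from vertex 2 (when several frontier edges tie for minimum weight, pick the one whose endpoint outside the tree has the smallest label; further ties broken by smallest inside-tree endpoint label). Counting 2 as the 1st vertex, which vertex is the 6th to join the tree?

5

Prim's algorithm from 2:
Step 1: cheapest edge leaving the tree is 2-6 (5); add 6.
Step 2: cheapest edge leaving the tree is 4-6 (5); add 4.
Step 3: cheapest edge leaving the tree is 0-2 (6); add 0.
Step 4: cheapest edge leaving the tree is 1-6 (6); add 1.
Step 5: cheapest edge leaving the tree is 1-5 (7); add 5.
Step 6: cheapest edge leaving the tree is 3-6 (18); add 3.
Vertex order: 2, 6, 4, 0, 1, 5, 3. The 6th vertex is 5.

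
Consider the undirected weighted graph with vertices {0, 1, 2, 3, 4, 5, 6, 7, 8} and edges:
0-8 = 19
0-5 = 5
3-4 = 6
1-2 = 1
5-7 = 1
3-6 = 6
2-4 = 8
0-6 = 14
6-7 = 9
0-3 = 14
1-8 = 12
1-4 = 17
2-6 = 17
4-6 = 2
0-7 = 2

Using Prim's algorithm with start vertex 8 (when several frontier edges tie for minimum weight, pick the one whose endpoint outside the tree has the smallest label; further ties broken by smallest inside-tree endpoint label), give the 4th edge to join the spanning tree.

4-6

Grow the tree from 8 using Prim:
Step 1: cheapest edge leaving the tree is 1-8 (12); add 1.
Step 2: cheapest edge leaving the tree is 1-2 (1); add 2.
Step 3: cheapest edge leaving the tree is 2-4 (8); add 4.
Step 4: cheapest edge leaving the tree is 4-6 (2); add 6.
Step 5: cheapest edge leaving the tree is 3-4 (6); add 3.
Step 6: cheapest edge leaving the tree is 6-7 (9); add 7.
Step 7: cheapest edge leaving the tree is 5-7 (1); add 5.
Step 8: cheapest edge leaving the tree is 0-7 (2); add 0.
The 4th edge added is 4-6.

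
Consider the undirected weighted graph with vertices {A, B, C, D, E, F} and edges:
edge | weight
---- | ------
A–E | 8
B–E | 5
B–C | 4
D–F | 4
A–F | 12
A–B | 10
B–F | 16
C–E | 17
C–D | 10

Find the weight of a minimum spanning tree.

Sort edges by weight, then run Kruskal:
B–C (4): add. Components now {A} {B,C} {D} {E} {F}
D–F (4): add. Components now {A} {B,C} {D,F} {E}
B–E (5): add. Components now {A} {B,C,E} {D,F}
A–E (8): add. Components now {A,B,C,E} {D,F}
A–B (10): skip — A and B already connected.
C–D (10): add. Components now {A,B,C,D,E,F}
MST edges: B–C, D–F, B–E, A–E, C–D; total weight 4+4+5+8+10 = 31.

31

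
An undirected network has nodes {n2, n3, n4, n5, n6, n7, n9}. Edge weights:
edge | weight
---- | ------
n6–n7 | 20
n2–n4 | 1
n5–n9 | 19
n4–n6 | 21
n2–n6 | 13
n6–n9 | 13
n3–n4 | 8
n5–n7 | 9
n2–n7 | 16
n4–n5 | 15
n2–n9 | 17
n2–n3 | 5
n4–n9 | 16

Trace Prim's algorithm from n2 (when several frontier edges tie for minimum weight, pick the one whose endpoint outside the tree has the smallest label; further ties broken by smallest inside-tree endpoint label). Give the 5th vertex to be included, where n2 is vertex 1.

Prim's algorithm from n2:
Step 1: cheapest edge leaving the tree is n2–n4 (1); add n4.
Step 2: cheapest edge leaving the tree is n2–n3 (5); add n3.
Step 3: cheapest edge leaving the tree is n2–n6 (13); add n6.
Step 4: cheapest edge leaving the tree is n6–n9 (13); add n9.
Step 5: cheapest edge leaving the tree is n4–n5 (15); add n5.
Step 6: cheapest edge leaving the tree is n5–n7 (9); add n7.
Vertex order: n2, n4, n3, n6, n9, n5, n7. The 5th vertex is n9.

n9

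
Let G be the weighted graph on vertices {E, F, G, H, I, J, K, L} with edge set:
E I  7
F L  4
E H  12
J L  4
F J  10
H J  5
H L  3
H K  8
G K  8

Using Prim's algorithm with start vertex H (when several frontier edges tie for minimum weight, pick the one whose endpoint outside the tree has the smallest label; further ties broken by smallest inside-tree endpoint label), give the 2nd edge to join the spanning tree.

Grow the tree from H using Prim:
Step 1: cheapest edge leaving the tree is H L (3); add L.
Step 2: cheapest edge leaving the tree is F L (4); add F.
Step 3: cheapest edge leaving the tree is J L (4); add J.
Step 4: cheapest edge leaving the tree is H K (8); add K.
Step 5: cheapest edge leaving the tree is G K (8); add G.
Step 6: cheapest edge leaving the tree is E H (12); add E.
Step 7: cheapest edge leaving the tree is E I (7); add I.
The 2nd edge added is F L.

F-L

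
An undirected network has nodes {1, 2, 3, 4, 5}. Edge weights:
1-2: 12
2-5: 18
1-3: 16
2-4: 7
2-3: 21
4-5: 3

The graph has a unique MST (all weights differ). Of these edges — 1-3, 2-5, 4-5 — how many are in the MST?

Sort edges by weight, then run Kruskal:
4-5 (3): add. Components now {1} {2} {3} {4,5}
2-4 (7): add. Components now {1} {2,4,5} {3}
1-2 (12): add. Components now {1,2,4,5} {3}
1-3 (16): add. Components now {1,2,3,4,5}
MST edge set: {4-5, 2-4, 1-2, 1-3}.
Of the listed edges, {1-3, 4-5} are in the MST → 2.

2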